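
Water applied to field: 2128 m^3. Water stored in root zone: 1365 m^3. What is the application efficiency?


Ea = V_root / V_field * 100 = 1365 / 2128 * 100 = 64.1447%

64.1447 %


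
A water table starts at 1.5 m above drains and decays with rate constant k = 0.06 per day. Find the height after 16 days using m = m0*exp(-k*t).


m = m0 * exp(-k*t)
m = 1.5 * exp(-0.06 * 16)
m = 1.5 * exp(-0.9600)

0.5743 m


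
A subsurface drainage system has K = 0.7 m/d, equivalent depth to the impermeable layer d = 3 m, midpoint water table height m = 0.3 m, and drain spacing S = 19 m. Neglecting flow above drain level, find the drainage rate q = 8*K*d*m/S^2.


q = 8*K*d*m/S^2
q = 8*0.7*3*0.3/19^2
q = 5.0400 / 361

0.0140 m/d


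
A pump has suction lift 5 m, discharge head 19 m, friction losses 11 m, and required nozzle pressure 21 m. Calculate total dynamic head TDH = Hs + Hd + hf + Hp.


TDH = Hs + Hd + hf + Hp = 5 + 19 + 11 + 21 = 56

56 m


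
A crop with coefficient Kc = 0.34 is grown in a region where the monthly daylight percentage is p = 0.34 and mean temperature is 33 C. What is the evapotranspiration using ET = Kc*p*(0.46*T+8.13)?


ET = Kc * p * (0.46*T + 8.13)
ET = 0.34 * 0.34 * (0.46*33 + 8.13)
ET = 0.34 * 0.34 * 23.3100

2.6946 mm/day


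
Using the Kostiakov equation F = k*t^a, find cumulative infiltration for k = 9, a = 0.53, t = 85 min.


F = k * t^a = 9 * 85^0.53
F = 9 * 10.533969

94.8057 mm


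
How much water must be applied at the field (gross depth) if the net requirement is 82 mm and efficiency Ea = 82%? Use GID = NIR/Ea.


Ea = 82% = 0.82
GID = NIR / Ea = 82 / 0.82 = 100.0000 mm

100.0000 mm


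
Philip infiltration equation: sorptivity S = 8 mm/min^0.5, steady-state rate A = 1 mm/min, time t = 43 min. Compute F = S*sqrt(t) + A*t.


F = S*sqrt(t) + A*t
F = 8*sqrt(43) + 1*43
F = 8*6.557439 + 43

95.4595 mm


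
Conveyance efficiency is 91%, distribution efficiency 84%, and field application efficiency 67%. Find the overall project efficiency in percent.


Ec = 0.91, Eb = 0.84, Ea = 0.67
E = 0.91 * 0.84 * 0.67 * 100 = 51.2148%

51.2148 %


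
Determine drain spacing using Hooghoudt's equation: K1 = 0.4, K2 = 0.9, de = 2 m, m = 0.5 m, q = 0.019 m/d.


S^2 = 8*K2*de*m/q + 4*K1*m^2/q
S^2 = 8*0.9*2*0.5/0.019 + 4*0.4*0.5^2/0.019
S = sqrt(400.0000)

20.0000 m


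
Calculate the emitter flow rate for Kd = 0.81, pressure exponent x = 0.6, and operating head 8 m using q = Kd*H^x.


q = Kd * H^x = 0.81 * 8^0.6 = 0.81 * 3.482202

2.8206 L/h


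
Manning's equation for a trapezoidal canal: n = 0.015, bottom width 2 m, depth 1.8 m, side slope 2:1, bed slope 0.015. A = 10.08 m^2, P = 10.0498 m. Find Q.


R = A/P = 10.08/10.0498 = 1.003005
Q = (1/0.015) * 10.08 * 1.003005^(2/3) * 0.015^0.5

82.4677 m^3/s


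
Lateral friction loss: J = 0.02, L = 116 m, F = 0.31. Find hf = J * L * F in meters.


hf = J * L * F = 0.02 * 116 * 0.31 = 0.7192 m

0.7192 m


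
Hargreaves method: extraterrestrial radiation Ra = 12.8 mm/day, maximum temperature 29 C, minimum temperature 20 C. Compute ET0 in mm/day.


Tmean = (Tmax + Tmin)/2 = (29 + 20)/2 = 24.5
ET0 = 0.0023 * 12.8 * (24.5 + 17.8) * sqrt(29 - 20)
ET0 = 0.0023 * 12.8 * 42.3 * 3.000000

3.7359 mm/day


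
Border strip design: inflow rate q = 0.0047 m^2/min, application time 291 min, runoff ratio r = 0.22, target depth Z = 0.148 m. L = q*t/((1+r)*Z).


L = q*t/((1+r)*Z)
L = 0.0047*291/((1+0.22)*0.148)
L = 1.3677/0.18056

7.5748 m


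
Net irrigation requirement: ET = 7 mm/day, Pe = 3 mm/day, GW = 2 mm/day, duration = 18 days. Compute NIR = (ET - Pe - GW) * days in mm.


Daily deficit = ET - Pe - GW = 7 - 3 - 2 = 2 mm/day
NIR = 2 * 18 = 36 mm

36.0000 mm


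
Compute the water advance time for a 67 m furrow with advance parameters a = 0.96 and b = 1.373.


t = (L/a)^(1/b)
t = (67/0.96)^(1/1.373)
t = 69.791667^(1/1.373)

22.0243 min


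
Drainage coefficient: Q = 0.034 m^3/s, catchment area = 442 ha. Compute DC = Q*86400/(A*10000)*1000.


DC = Q * 86400 / (A * 10000) * 1000
DC = 0.034 * 86400 / (442 * 10000) * 1000
DC = 2937600.0000 / 4420000

0.6646 mm/day


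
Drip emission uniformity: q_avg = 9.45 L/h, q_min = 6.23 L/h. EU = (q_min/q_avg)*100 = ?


EU = (q_min/q_avg)*100 = (6.23/9.45)*100 = 65.9259%

65.9259 %


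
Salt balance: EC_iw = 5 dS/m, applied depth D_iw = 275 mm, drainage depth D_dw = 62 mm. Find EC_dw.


EC_dw = EC_iw * D_iw / D_dw
EC_dw = 5 * 275 / 62
EC_dw = 1375 / 62

22.1774 dS/m


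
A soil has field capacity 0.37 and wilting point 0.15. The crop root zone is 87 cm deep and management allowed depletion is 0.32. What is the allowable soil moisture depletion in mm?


SMD = (FC - PWP) * d * MAD * 10
SMD = (0.37 - 0.15) * 87 * 0.32 * 10
SMD = 0.2200 * 87 * 0.32 * 10

61.2480 mm


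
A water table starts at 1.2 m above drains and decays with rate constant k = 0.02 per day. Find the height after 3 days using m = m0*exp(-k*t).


m = m0 * exp(-k*t)
m = 1.2 * exp(-0.02 * 3)
m = 1.2 * exp(-0.0600)

1.1301 m


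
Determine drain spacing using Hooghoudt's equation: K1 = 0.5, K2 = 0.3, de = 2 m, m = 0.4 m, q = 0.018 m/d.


S^2 = 8*K2*de*m/q + 4*K1*m^2/q
S^2 = 8*0.3*2*0.4/0.018 + 4*0.5*0.4^2/0.018
S = sqrt(124.4444)

11.1555 m


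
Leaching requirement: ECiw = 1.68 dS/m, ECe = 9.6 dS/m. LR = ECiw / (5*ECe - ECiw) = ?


LR = ECiw / (5*ECe - ECiw)
LR = 1.68 / (5*9.6 - 1.68)
LR = 1.68 / 46.3200

0.0363


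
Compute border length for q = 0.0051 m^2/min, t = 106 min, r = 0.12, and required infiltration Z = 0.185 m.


L = q*t/((1+r)*Z)
L = 0.0051*106/((1+0.12)*0.185)
L = 0.5406/0.2072

2.6091 m


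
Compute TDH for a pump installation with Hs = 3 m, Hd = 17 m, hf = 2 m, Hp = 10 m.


TDH = Hs + Hd + hf + Hp = 3 + 17 + 2 + 10 = 32

32 m


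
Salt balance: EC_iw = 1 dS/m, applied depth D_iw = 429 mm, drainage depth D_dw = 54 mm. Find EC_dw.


EC_dw = EC_iw * D_iw / D_dw
EC_dw = 1 * 429 / 54
EC_dw = 429 / 54

7.9444 dS/m


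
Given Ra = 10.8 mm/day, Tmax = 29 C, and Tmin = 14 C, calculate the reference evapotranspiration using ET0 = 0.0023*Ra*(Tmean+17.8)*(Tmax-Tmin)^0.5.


Tmean = (Tmax + Tmin)/2 = (29 + 14)/2 = 21.5
ET0 = 0.0023 * 10.8 * (21.5 + 17.8) * sqrt(29 - 14)
ET0 = 0.0023 * 10.8 * 39.3 * 3.872983

3.7809 mm/day


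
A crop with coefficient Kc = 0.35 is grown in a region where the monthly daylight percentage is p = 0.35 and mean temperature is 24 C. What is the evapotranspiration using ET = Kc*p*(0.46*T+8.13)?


ET = Kc * p * (0.46*T + 8.13)
ET = 0.35 * 0.35 * (0.46*24 + 8.13)
ET = 0.35 * 0.35 * 19.1700

2.3483 mm/day


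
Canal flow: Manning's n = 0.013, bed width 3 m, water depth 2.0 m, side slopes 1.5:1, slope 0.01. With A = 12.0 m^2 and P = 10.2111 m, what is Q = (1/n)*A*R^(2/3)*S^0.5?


R = A/P = 12.0/10.2111 = 1.175192
Q = (1/0.013) * 12.0 * 1.175192^(2/3) * 0.01^0.5

102.7962 m^3/s


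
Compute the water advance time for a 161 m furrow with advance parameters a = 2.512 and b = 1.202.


t = (L/a)^(1/b)
t = (161/2.512)^(1/1.202)
t = 64.092357^(1/1.202)

31.8542 min


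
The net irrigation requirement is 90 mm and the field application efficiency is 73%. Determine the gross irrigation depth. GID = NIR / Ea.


Ea = 73% = 0.73
GID = NIR / Ea = 90 / 0.73 = 123.2877 mm

123.2877 mm


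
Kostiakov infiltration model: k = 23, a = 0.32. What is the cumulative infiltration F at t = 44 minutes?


F = k * t^a = 23 * 44^0.32
F = 23 * 3.356641

77.2027 mm


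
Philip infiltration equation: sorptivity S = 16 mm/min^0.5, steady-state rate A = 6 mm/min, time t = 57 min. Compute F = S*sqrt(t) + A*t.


F = S*sqrt(t) + A*t
F = 16*sqrt(57) + 6*57
F = 16*7.549834 + 342

462.7973 mm


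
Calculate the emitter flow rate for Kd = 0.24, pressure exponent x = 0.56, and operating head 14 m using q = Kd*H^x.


q = Kd * H^x = 0.24 * 14^0.56 = 0.24 * 4.383608

1.0521 L/h


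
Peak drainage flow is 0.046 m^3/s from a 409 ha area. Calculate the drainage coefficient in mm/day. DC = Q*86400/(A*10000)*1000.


DC = Q * 86400 / (A * 10000) * 1000
DC = 0.046 * 86400 / (409 * 10000) * 1000
DC = 3974400.0000 / 4090000

0.9717 mm/day


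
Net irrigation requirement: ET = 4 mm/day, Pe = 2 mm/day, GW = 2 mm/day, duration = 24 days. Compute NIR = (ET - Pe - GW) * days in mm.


Daily deficit = ET - Pe - GW = 4 - 2 - 2 = 0 mm/day
NIR = 0 * 24 = 0 mm

0 mm


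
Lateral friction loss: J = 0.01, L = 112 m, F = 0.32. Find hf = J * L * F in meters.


hf = J * L * F = 0.01 * 112 * 0.32 = 0.3584 m

0.3584 m


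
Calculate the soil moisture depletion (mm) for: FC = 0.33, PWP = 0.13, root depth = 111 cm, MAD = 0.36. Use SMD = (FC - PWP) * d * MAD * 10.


SMD = (FC - PWP) * d * MAD * 10
SMD = (0.33 - 0.13) * 111 * 0.36 * 10
SMD = 0.2000 * 111 * 0.36 * 10

79.9200 mm


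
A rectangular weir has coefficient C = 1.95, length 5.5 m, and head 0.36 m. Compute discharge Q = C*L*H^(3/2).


Q = C * L * H^(3/2) = 1.95 * 5.5 * 0.36^1.5 = 1.95 * 5.5 * 0.216000

2.3166 m^3/s


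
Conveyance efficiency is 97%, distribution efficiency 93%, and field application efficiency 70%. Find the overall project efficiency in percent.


Ec = 0.97, Eb = 0.93, Ea = 0.7
E = 0.97 * 0.93 * 0.7 * 100 = 63.1470%

63.1470 %


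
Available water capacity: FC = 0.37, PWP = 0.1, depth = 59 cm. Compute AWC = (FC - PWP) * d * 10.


AWC = (FC - PWP) * d * 10
AWC = (0.37 - 0.1) * 59 * 10
AWC = 0.2700 * 59 * 10

159.3000 mm


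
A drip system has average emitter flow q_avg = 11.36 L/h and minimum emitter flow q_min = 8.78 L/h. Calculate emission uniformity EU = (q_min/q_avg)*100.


EU = (q_min/q_avg)*100 = (8.78/11.36)*100 = 77.2887%

77.2887 %


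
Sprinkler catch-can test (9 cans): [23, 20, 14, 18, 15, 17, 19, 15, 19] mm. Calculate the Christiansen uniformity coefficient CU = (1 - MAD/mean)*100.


mean = 17.777778 mm
MAD = 2.246914 mm
CU = (1 - 2.246914/17.777778)*100

87.3611 %


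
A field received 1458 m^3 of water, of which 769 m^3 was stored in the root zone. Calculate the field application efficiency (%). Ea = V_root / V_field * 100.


Ea = V_root / V_field * 100 = 769 / 1458 * 100 = 52.7435%

52.7435 %


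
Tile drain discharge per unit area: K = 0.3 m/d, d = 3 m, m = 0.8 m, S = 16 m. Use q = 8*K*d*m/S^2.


q = 8*K*d*m/S^2
q = 8*0.3*3*0.8/16^2
q = 5.7600 / 256

0.0225 m/d


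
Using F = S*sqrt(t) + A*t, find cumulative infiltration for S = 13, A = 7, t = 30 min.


F = S*sqrt(t) + A*t
F = 13*sqrt(30) + 7*30
F = 13*5.477226 + 210

281.2039 mm


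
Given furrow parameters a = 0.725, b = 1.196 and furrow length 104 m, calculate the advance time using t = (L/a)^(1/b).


t = (L/a)^(1/b)
t = (104/0.725)^(1/1.196)
t = 143.448276^(1/1.196)

63.5707 min


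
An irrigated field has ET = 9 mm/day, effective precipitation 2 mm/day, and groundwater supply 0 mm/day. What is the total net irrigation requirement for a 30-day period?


Daily deficit = ET - Pe - GW = 9 - 2 - 0 = 7 mm/day
NIR = 7 * 30 = 210 mm

210.0000 mm


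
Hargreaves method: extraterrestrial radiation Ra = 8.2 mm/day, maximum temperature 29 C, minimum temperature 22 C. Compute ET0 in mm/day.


Tmean = (Tmax + Tmin)/2 = (29 + 22)/2 = 25.5
ET0 = 0.0023 * 8.2 * (25.5 + 17.8) * sqrt(29 - 22)
ET0 = 0.0023 * 8.2 * 43.3 * 2.645751

2.1606 mm/day


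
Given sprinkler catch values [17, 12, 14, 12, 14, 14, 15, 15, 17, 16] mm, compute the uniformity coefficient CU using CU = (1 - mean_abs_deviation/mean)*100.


mean = 14.600000 mm
MAD = 1.400000 mm
CU = (1 - 1.400000/14.600000)*100

90.4110 %


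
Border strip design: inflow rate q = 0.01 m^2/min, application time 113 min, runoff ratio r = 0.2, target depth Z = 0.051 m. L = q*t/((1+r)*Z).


L = q*t/((1+r)*Z)
L = 0.01*113/((1+0.2)*0.051)
L = 1.13/0.0612

18.4641 m


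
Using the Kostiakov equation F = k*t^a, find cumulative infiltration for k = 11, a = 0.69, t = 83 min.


F = k * t^a = 11 * 83^0.69
F = 11 * 21.094240

232.0366 mm


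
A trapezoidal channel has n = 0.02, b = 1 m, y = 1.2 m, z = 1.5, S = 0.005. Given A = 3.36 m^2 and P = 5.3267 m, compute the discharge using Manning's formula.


R = A/P = 3.36/5.3267 = 0.630785
Q = (1/0.02) * 3.36 * 0.630785^(2/3) * 0.005^0.5

8.7374 m^3/s


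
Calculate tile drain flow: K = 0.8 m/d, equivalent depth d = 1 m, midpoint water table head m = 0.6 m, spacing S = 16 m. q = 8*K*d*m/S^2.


q = 8*K*d*m/S^2
q = 8*0.8*1*0.6/16^2
q = 3.8400 / 256

0.0150 m/d


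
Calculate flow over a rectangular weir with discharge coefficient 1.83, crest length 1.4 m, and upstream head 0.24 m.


Q = C * L * H^(3/2) = 1.83 * 1.4 * 0.24^1.5 = 1.83 * 1.4 * 0.117576

0.3012 m^3/s


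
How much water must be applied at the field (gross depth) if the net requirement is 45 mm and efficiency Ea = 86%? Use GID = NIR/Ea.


Ea = 86% = 0.86
GID = NIR / Ea = 45 / 0.86 = 52.3256 mm

52.3256 mm


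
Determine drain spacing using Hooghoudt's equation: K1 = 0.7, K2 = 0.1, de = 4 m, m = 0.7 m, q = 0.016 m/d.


S^2 = 8*K2*de*m/q + 4*K1*m^2/q
S^2 = 8*0.1*4*0.7/0.016 + 4*0.7*0.7^2/0.016
S = sqrt(225.7500)

15.0250 m


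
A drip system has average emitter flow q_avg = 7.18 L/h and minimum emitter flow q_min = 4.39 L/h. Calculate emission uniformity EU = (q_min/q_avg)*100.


EU = (q_min/q_avg)*100 = (4.39/7.18)*100 = 61.1421%

61.1421 %


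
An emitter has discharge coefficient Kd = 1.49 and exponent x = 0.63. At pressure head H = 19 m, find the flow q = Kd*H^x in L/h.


q = Kd * H^x = 1.49 * 19^0.63 = 1.49 * 6.391676

9.5236 L/h


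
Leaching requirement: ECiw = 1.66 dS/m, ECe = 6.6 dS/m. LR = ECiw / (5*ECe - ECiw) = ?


LR = ECiw / (5*ECe - ECiw)
LR = 1.66 / (5*6.6 - 1.66)
LR = 1.66 / 31.3400

0.0530


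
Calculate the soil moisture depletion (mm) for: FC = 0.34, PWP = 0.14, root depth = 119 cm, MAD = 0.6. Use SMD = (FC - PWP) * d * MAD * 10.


SMD = (FC - PWP) * d * MAD * 10
SMD = (0.34 - 0.14) * 119 * 0.6 * 10
SMD = 0.2000 * 119 * 0.6 * 10

142.8000 mm


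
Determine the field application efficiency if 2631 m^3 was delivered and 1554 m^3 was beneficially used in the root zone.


Ea = V_root / V_field * 100 = 1554 / 2631 * 100 = 59.0650%

59.0650 %


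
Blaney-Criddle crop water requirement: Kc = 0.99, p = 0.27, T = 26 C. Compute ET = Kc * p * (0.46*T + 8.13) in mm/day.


ET = Kc * p * (0.46*T + 8.13)
ET = 0.99 * 0.27 * (0.46*26 + 8.13)
ET = 0.99 * 0.27 * 20.0900

5.3701 mm/day


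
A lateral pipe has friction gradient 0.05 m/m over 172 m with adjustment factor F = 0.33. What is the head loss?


hf = J * L * F = 0.05 * 172 * 0.33 = 2.8380 m

2.8380 m


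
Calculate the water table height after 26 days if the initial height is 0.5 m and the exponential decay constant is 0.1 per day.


m = m0 * exp(-k*t)
m = 0.5 * exp(-0.1 * 26)
m = 0.5 * exp(-2.6000)

0.0371 m


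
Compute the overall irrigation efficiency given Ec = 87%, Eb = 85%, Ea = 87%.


Ec = 0.87, Eb = 0.85, Ea = 0.87
E = 0.87 * 0.85 * 0.87 * 100 = 64.3365%

64.3365 %


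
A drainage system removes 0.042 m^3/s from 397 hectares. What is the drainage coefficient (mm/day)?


DC = Q * 86400 / (A * 10000) * 1000
DC = 0.042 * 86400 / (397 * 10000) * 1000
DC = 3628800.0000 / 3970000

0.9141 mm/day


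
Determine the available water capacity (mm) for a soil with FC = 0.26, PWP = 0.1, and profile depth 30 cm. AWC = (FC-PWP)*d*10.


AWC = (FC - PWP) * d * 10
AWC = (0.26 - 0.1) * 30 * 10
AWC = 0.1600 * 30 * 10

48.0000 mm


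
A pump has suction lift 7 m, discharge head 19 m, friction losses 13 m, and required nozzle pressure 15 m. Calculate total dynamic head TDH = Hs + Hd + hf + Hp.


TDH = Hs + Hd + hf + Hp = 7 + 19 + 13 + 15 = 54

54 m


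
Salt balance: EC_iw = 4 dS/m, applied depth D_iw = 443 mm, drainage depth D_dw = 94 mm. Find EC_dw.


EC_dw = EC_iw * D_iw / D_dw
EC_dw = 4 * 443 / 94
EC_dw = 1772 / 94

18.8511 dS/m


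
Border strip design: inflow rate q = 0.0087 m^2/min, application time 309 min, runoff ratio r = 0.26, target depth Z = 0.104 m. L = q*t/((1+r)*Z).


L = q*t/((1+r)*Z)
L = 0.0087*309/((1+0.26)*0.104)
L = 2.6883/0.13104

20.5151 m


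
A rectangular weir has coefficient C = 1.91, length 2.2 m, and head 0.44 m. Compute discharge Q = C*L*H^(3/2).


Q = C * L * H^(3/2) = 1.91 * 2.2 * 0.44^1.5 = 1.91 * 2.2 * 0.291863

1.2264 m^3/s


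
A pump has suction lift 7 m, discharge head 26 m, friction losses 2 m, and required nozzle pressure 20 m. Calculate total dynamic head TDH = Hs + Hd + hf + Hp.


TDH = Hs + Hd + hf + Hp = 7 + 26 + 2 + 20 = 55

55 m


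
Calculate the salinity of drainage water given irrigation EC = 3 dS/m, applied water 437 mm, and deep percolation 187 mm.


EC_dw = EC_iw * D_iw / D_dw
EC_dw = 3 * 437 / 187
EC_dw = 1311 / 187

7.0107 dS/m


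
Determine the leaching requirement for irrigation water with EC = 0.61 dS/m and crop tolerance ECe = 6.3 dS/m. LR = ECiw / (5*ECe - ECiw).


LR = ECiw / (5*ECe - ECiw)
LR = 0.61 / (5*6.3 - 0.61)
LR = 0.61 / 30.8900

0.0197


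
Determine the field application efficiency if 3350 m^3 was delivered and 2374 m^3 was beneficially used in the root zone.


Ea = V_root / V_field * 100 = 2374 / 3350 * 100 = 70.8657%

70.8657 %


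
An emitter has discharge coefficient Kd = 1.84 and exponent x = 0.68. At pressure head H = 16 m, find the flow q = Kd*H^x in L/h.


q = Kd * H^x = 1.84 * 16^0.68 = 1.84 * 6.588728

12.1233 L/h


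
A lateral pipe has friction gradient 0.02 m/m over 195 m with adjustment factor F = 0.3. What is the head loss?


hf = J * L * F = 0.02 * 195 * 0.3 = 1.1700 m

1.1700 m


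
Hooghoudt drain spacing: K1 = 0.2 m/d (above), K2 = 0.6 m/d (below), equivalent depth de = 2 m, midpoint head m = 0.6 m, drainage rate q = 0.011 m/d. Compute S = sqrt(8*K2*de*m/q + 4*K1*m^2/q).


S^2 = 8*K2*de*m/q + 4*K1*m^2/q
S^2 = 8*0.6*2*0.6/0.011 + 4*0.2*0.6^2/0.011
S = sqrt(549.8182)

23.4482 m


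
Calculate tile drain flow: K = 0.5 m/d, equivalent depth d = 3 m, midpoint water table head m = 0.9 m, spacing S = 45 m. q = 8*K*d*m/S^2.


q = 8*K*d*m/S^2
q = 8*0.5*3*0.9/45^2
q = 10.8000 / 2025

0.0053 m/d


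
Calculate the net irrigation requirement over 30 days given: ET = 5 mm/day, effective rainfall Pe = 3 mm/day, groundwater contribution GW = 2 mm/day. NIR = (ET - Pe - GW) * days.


Daily deficit = ET - Pe - GW = 5 - 3 - 2 = 0 mm/day
NIR = 0 * 30 = 0 mm

0 mm


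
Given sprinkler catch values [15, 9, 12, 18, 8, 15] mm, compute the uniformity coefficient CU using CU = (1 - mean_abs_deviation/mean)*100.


mean = 12.833333 mm
MAD = 3.166667 mm
CU = (1 - 3.166667/12.833333)*100

75.3247 %


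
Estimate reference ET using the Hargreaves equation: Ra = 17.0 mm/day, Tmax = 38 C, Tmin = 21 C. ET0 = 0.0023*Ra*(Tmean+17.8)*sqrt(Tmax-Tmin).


Tmean = (Tmax + Tmin)/2 = (38 + 21)/2 = 29.5
ET0 = 0.0023 * 17.0 * (29.5 + 17.8) * sqrt(38 - 21)
ET0 = 0.0023 * 17.0 * 47.3 * 4.123106

7.6254 mm/day


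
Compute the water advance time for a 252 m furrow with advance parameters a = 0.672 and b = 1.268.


t = (L/a)^(1/b)
t = (252/0.672)^(1/1.268)
t = 375.000000^(1/1.268)

107.1502 min


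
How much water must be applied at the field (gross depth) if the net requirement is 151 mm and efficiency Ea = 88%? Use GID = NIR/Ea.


Ea = 88% = 0.88
GID = NIR / Ea = 151 / 0.88 = 171.5909 mm

171.5909 mm


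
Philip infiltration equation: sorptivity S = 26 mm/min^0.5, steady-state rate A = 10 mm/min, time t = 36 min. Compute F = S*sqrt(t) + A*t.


F = S*sqrt(t) + A*t
F = 26*sqrt(36) + 10*36
F = 26*6.000000 + 360

516.0000 mm


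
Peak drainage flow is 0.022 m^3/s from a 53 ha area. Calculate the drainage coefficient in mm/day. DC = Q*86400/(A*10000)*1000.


DC = Q * 86400 / (A * 10000) * 1000
DC = 0.022 * 86400 / (53 * 10000) * 1000
DC = 1900800.0000 / 530000

3.5864 mm/day


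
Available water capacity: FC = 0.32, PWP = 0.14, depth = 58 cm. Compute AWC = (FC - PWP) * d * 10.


AWC = (FC - PWP) * d * 10
AWC = (0.32 - 0.14) * 58 * 10
AWC = 0.1800 * 58 * 10

104.4000 mm


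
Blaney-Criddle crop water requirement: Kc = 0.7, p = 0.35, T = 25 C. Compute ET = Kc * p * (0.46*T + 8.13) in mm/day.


ET = Kc * p * (0.46*T + 8.13)
ET = 0.7 * 0.35 * (0.46*25 + 8.13)
ET = 0.7 * 0.35 * 19.6300

4.8094 mm/day


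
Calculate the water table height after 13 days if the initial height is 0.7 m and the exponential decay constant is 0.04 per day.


m = m0 * exp(-k*t)
m = 0.7 * exp(-0.04 * 13)
m = 0.7 * exp(-0.5200)

0.4162 m


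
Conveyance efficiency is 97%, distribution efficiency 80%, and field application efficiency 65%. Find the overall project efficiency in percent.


Ec = 0.97, Eb = 0.8, Ea = 0.65
E = 0.97 * 0.8 * 0.65 * 100 = 50.4400%

50.4400 %


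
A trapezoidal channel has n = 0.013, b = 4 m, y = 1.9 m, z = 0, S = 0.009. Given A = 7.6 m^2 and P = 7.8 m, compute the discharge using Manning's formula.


R = A/P = 7.6/7.8 = 0.974359
Q = (1/0.013) * 7.6 * 0.974359^(2/3) * 0.009^0.5

54.5093 m^3/s


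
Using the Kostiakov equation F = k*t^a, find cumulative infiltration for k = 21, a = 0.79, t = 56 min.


F = k * t^a = 21 * 56^0.79
F = 21 * 24.047423

504.9959 mm


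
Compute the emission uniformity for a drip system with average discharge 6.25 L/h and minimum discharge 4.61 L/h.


EU = (q_min/q_avg)*100 = (4.61/6.25)*100 = 73.7600%

73.7600 %


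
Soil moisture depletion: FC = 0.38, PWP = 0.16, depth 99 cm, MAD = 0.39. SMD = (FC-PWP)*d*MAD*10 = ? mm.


SMD = (FC - PWP) * d * MAD * 10
SMD = (0.38 - 0.16) * 99 * 0.39 * 10
SMD = 0.2200 * 99 * 0.39 * 10

84.9420 mm


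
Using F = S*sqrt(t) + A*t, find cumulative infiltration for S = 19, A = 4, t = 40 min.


F = S*sqrt(t) + A*t
F = 19*sqrt(40) + 4*40
F = 19*6.324555 + 160

280.1665 mm


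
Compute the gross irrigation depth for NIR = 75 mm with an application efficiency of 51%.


Ea = 51% = 0.51
GID = NIR / Ea = 75 / 0.51 = 147.0588 mm

147.0588 mm


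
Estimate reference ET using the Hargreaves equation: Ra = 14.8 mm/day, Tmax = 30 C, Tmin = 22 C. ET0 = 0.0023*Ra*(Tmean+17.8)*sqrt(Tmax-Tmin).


Tmean = (Tmax + Tmin)/2 = (30 + 22)/2 = 26.0
ET0 = 0.0023 * 14.8 * (26.0 + 17.8) * sqrt(30 - 22)
ET0 = 0.0023 * 14.8 * 43.8 * 2.828427

4.2170 mm/day


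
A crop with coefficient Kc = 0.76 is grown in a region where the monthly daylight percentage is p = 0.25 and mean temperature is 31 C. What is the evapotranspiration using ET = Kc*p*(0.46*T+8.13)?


ET = Kc * p * (0.46*T + 8.13)
ET = 0.76 * 0.25 * (0.46*31 + 8.13)
ET = 0.76 * 0.25 * 22.3900

4.2541 mm/day


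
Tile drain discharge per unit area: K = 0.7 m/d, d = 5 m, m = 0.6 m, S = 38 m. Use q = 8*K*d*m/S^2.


q = 8*K*d*m/S^2
q = 8*0.7*5*0.6/38^2
q = 16.8000 / 1444

0.0116 m/d


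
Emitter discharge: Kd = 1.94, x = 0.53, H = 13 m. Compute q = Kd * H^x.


q = Kd * H^x = 1.94 * 13^0.53 = 1.94 * 3.893946

7.5543 L/h


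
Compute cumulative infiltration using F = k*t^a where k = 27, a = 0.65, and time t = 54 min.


F = k * t^a = 27 * 54^0.65
F = 27 * 13.367677

360.9273 mm


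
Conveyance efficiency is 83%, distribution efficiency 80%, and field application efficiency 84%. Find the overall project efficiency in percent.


Ec = 0.83, Eb = 0.8, Ea = 0.84
E = 0.83 * 0.8 * 0.84 * 100 = 55.7760%

55.7760 %


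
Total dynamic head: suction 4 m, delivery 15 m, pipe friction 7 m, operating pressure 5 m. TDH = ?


TDH = Hs + Hd + hf + Hp = 4 + 15 + 7 + 5 = 31

31 m


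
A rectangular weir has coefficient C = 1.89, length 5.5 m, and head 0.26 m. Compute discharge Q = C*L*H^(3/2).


Q = C * L * H^(3/2) = 1.89 * 5.5 * 0.26^1.5 = 1.89 * 5.5 * 0.132575

1.3781 m^3/s


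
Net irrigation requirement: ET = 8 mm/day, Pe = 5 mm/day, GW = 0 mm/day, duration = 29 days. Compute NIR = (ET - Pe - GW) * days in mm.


Daily deficit = ET - Pe - GW = 8 - 5 - 0 = 3 mm/day
NIR = 3 * 29 = 87 mm

87.0000 mm


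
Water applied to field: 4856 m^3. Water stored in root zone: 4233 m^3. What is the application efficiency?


Ea = V_root / V_field * 100 = 4233 / 4856 * 100 = 87.1705%

87.1705 %


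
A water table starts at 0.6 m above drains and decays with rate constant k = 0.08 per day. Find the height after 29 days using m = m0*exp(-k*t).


m = m0 * exp(-k*t)
m = 0.6 * exp(-0.08 * 29)
m = 0.6 * exp(-2.3200)

0.0590 m


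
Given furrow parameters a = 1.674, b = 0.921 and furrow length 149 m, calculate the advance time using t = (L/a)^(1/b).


t = (L/a)^(1/b)
t = (149/1.674)^(1/0.921)
t = 89.008363^(1/0.921)

130.8115 min


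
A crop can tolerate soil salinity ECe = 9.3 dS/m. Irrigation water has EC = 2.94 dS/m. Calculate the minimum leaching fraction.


LR = ECiw / (5*ECe - ECiw)
LR = 2.94 / (5*9.3 - 2.94)
LR = 2.94 / 43.5600

0.0675


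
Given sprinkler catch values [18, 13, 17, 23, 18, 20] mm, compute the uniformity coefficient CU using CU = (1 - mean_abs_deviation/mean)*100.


mean = 18.166667 mm
MAD = 2.222222 mm
CU = (1 - 2.222222/18.166667)*100

87.7676 %


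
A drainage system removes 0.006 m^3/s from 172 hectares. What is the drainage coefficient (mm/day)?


DC = Q * 86400 / (A * 10000) * 1000
DC = 0.006 * 86400 / (172 * 10000) * 1000
DC = 518400.0000 / 1720000

0.3014 mm/day


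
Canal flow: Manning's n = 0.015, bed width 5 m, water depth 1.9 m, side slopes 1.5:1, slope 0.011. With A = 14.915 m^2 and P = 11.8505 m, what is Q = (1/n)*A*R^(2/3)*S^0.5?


R = A/P = 14.915/11.8505 = 1.258597
Q = (1/0.015) * 14.915 * 1.258597^(2/3) * 0.011^0.5

121.5681 m^3/s


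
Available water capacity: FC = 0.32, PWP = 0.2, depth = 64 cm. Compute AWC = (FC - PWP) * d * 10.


AWC = (FC - PWP) * d * 10
AWC = (0.32 - 0.2) * 64 * 10
AWC = 0.1200 * 64 * 10

76.8000 mm


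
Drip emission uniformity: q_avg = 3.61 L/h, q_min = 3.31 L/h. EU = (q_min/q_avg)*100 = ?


EU = (q_min/q_avg)*100 = (3.31/3.61)*100 = 91.6898%

91.6898 %


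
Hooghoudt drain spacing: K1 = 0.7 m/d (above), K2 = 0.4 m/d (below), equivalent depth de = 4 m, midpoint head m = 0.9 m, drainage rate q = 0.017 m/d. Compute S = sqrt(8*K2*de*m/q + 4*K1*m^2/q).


S^2 = 8*K2*de*m/q + 4*K1*m^2/q
S^2 = 8*0.4*4*0.9/0.017 + 4*0.7*0.9^2/0.017
S = sqrt(811.0588)

28.4791 m


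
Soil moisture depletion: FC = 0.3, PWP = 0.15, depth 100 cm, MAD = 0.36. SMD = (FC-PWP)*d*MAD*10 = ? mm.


SMD = (FC - PWP) * d * MAD * 10
SMD = (0.3 - 0.15) * 100 * 0.36 * 10
SMD = 0.1500 * 100 * 0.36 * 10

54.0000 mm


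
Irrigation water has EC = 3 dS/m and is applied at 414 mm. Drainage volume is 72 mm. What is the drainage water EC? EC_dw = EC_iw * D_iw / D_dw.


EC_dw = EC_iw * D_iw / D_dw
EC_dw = 3 * 414 / 72
EC_dw = 1242 / 72

17.2500 dS/m


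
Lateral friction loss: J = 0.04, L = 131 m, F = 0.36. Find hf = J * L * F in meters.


hf = J * L * F = 0.04 * 131 * 0.36 = 1.8864 m

1.8864 m


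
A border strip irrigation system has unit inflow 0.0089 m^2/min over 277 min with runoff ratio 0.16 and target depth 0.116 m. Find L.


L = q*t/((1+r)*Z)
L = 0.0089*277/((1+0.16)*0.116)
L = 2.4653/0.13456

18.3212 m


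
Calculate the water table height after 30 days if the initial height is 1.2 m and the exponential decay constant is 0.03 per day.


m = m0 * exp(-k*t)
m = 1.2 * exp(-0.03 * 30)
m = 1.2 * exp(-0.9000)

0.4879 m


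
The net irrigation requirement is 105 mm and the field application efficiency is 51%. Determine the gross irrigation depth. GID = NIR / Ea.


Ea = 51% = 0.51
GID = NIR / Ea = 105 / 0.51 = 205.8824 mm

205.8824 mm


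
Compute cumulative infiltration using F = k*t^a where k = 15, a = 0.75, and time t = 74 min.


F = k * t^a = 15 * 74^0.75
F = 15 * 25.230380

378.4557 mm


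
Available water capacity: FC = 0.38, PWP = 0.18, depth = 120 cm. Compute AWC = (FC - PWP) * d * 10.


AWC = (FC - PWP) * d * 10
AWC = (0.38 - 0.18) * 120 * 10
AWC = 0.2000 * 120 * 10

240.0000 mm


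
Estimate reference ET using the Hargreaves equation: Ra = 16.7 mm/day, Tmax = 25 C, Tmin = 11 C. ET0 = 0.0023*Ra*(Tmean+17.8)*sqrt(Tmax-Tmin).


Tmean = (Tmax + Tmin)/2 = (25 + 11)/2 = 18.0
ET0 = 0.0023 * 16.7 * (18.0 + 17.8) * sqrt(25 - 11)
ET0 = 0.0023 * 16.7 * 35.8 * 3.741657

5.1451 mm/day


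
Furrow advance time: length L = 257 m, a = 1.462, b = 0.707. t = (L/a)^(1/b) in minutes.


t = (L/a)^(1/b)
t = (257/1.462)^(1/0.707)
t = 175.786594^(1/0.707)

1497.5068 min


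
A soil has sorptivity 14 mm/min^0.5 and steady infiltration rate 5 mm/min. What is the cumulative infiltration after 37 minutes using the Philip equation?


F = S*sqrt(t) + A*t
F = 14*sqrt(37) + 5*37
F = 14*6.082763 + 185

270.1587 mm


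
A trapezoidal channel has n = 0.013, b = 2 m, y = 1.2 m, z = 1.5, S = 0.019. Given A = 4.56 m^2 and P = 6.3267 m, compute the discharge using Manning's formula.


R = A/P = 4.56/6.3267 = 0.720755
Q = (1/0.013) * 4.56 * 0.720755^(2/3) * 0.019^0.5

38.8678 m^3/s


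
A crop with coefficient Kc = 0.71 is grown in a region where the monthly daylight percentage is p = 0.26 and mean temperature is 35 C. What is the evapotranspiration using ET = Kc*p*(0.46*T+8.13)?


ET = Kc * p * (0.46*T + 8.13)
ET = 0.71 * 0.26 * (0.46*35 + 8.13)
ET = 0.71 * 0.26 * 24.2300

4.4729 mm/day


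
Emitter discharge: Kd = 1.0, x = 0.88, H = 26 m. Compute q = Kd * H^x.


q = Kd * H^x = 1.0 * 26^0.88 = 1.0 * 17.586384

17.5864 L/h


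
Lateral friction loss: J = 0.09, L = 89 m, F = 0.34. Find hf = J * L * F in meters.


hf = J * L * F = 0.09 * 89 * 0.34 = 2.7234 m

2.7234 m


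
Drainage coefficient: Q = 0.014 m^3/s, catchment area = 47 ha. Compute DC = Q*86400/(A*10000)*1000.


DC = Q * 86400 / (A * 10000) * 1000
DC = 0.014 * 86400 / (47 * 10000) * 1000
DC = 1209600.0000 / 470000

2.5736 mm/day


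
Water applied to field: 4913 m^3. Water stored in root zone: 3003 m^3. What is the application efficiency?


Ea = V_root / V_field * 100 = 3003 / 4913 * 100 = 61.1235%

61.1235 %


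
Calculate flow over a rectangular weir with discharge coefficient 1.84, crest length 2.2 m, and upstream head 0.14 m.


Q = C * L * H^(3/2) = 1.84 * 2.2 * 0.14^1.5 = 1.84 * 2.2 * 0.052383

0.2120 m^3/s


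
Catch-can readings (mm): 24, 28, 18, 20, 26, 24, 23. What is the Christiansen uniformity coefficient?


mean = 23.285714 mm
MAD = 2.530612 mm
CU = (1 - 2.530612/23.285714)*100

89.1323 %


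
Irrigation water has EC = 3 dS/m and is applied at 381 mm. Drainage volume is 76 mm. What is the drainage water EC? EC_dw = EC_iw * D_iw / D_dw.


EC_dw = EC_iw * D_iw / D_dw
EC_dw = 3 * 381 / 76
EC_dw = 1143 / 76

15.0395 dS/m


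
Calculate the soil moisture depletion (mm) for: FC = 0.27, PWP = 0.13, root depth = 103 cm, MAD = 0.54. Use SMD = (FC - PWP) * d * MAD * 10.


SMD = (FC - PWP) * d * MAD * 10
SMD = (0.27 - 0.13) * 103 * 0.54 * 10
SMD = 0.1400 * 103 * 0.54 * 10

77.8680 mm


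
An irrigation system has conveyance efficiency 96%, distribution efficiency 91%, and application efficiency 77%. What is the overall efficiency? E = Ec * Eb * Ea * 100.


Ec = 0.96, Eb = 0.91, Ea = 0.77
E = 0.96 * 0.91 * 0.77 * 100 = 67.2672%

67.2672 %


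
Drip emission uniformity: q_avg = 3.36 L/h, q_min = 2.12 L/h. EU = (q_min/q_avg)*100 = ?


EU = (q_min/q_avg)*100 = (2.12/3.36)*100 = 63.0952%

63.0952 %


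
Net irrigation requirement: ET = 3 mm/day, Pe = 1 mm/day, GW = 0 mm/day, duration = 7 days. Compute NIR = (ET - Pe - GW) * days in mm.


Daily deficit = ET - Pe - GW = 3 - 1 - 0 = 2 mm/day
NIR = 2 * 7 = 14 mm

14.0000 mm


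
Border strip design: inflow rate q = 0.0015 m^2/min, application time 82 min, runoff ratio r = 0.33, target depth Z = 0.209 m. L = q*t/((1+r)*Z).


L = q*t/((1+r)*Z)
L = 0.0015*82/((1+0.33)*0.209)
L = 0.123/0.27797

0.4425 m


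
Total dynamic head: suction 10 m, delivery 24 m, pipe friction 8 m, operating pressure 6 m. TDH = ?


TDH = Hs + Hd + hf + Hp = 10 + 24 + 8 + 6 = 48

48 m


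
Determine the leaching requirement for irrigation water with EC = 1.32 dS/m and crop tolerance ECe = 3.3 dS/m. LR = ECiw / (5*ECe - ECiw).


LR = ECiw / (5*ECe - ECiw)
LR = 1.32 / (5*3.3 - 1.32)
LR = 1.32 / 15.1800

0.0870


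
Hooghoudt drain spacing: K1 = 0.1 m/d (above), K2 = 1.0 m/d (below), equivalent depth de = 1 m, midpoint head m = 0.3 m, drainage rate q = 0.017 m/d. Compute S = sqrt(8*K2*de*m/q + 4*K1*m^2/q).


S^2 = 8*K2*de*m/q + 4*K1*m^2/q
S^2 = 8*1.0*1*0.3/0.017 + 4*0.1*0.3^2/0.017
S = sqrt(143.2941)

11.9706 m


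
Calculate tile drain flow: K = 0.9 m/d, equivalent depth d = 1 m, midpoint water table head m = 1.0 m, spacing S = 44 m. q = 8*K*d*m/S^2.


q = 8*K*d*m/S^2
q = 8*0.9*1*1.0/44^2
q = 7.2000 / 1936

0.0037 m/d


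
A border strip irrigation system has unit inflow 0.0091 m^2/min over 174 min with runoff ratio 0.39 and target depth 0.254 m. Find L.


L = q*t/((1+r)*Z)
L = 0.0091*174/((1+0.39)*0.254)
L = 1.5834/0.35306

4.4848 m


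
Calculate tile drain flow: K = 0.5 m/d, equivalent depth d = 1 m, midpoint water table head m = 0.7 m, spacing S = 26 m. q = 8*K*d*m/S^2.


q = 8*K*d*m/S^2
q = 8*0.5*1*0.7/26^2
q = 2.8000 / 676

0.0041 m/d


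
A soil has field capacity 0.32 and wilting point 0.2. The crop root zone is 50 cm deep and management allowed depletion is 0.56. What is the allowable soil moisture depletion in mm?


SMD = (FC - PWP) * d * MAD * 10
SMD = (0.32 - 0.2) * 50 * 0.56 * 10
SMD = 0.1200 * 50 * 0.56 * 10

33.6000 mm


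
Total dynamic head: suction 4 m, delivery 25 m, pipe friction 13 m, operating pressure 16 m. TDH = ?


TDH = Hs + Hd + hf + Hp = 4 + 25 + 13 + 16 = 58

58 m


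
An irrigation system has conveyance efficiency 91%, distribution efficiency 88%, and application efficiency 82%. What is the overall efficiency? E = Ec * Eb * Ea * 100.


Ec = 0.91, Eb = 0.88, Ea = 0.82
E = 0.91 * 0.88 * 0.82 * 100 = 65.6656%

65.6656 %


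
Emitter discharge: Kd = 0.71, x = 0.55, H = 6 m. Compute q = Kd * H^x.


q = Kd * H^x = 0.71 * 6^0.55 = 0.71 * 2.679065

1.9021 L/h


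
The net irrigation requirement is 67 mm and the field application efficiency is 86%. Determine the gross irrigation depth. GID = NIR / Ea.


Ea = 86% = 0.86
GID = NIR / Ea = 67 / 0.86 = 77.9070 mm

77.9070 mm


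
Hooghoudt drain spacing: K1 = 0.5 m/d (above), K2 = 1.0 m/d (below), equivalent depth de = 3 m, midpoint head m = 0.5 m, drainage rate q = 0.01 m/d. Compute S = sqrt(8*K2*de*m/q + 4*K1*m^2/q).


S^2 = 8*K2*de*m/q + 4*K1*m^2/q
S^2 = 8*1.0*3*0.5/0.01 + 4*0.5*0.5^2/0.01
S = sqrt(1250.0000)

35.3553 m


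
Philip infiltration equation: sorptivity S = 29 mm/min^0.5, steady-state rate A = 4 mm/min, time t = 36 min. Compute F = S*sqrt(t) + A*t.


F = S*sqrt(t) + A*t
F = 29*sqrt(36) + 4*36
F = 29*6.000000 + 144

318.0000 mm


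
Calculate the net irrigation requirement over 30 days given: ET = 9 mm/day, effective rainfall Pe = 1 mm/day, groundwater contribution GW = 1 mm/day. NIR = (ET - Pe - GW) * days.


Daily deficit = ET - Pe - GW = 9 - 1 - 1 = 7 mm/day
NIR = 7 * 30 = 210 mm

210.0000 mm


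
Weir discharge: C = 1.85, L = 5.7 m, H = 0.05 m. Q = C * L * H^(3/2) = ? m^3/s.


Q = C * L * H^(3/2) = 1.85 * 5.7 * 0.05^1.5 = 1.85 * 5.7 * 0.011180

0.1179 m^3/s


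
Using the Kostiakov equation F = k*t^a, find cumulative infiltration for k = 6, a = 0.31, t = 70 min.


F = k * t^a = 6 * 70^0.31
F = 6 * 3.732333

22.3940 mm


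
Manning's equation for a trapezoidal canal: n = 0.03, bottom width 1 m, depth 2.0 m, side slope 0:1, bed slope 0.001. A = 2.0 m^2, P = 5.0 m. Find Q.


R = A/P = 2.0/5.0 = 0.400000
Q = (1/0.03) * 2.0 * 0.400000^(2/3) * 0.001^0.5

1.1445 m^3/s


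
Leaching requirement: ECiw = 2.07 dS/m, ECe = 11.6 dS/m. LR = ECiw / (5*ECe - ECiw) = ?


LR = ECiw / (5*ECe - ECiw)
LR = 2.07 / (5*11.6 - 2.07)
LR = 2.07 / 55.9300

0.0370


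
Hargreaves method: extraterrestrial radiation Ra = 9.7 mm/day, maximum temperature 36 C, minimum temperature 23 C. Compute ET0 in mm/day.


Tmean = (Tmax + Tmin)/2 = (36 + 23)/2 = 29.5
ET0 = 0.0023 * 9.7 * (29.5 + 17.8) * sqrt(36 - 23)
ET0 = 0.0023 * 9.7 * 47.3 * 3.605551

3.8048 mm/day


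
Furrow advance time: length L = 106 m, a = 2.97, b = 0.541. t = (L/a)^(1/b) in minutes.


t = (L/a)^(1/b)
t = (106/2.97)^(1/0.541)
t = 35.690236^(1/0.541)

740.9299 min


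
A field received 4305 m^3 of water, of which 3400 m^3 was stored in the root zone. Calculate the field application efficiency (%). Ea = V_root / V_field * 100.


Ea = V_root / V_field * 100 = 3400 / 4305 * 100 = 78.9779%

78.9779 %


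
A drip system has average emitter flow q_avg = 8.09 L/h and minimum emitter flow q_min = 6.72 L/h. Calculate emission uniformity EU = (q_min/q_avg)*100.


EU = (q_min/q_avg)*100 = (6.72/8.09)*100 = 83.0655%

83.0655 %


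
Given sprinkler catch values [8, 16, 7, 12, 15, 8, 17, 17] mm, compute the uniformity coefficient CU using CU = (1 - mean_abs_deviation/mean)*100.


mean = 12.500000 mm
MAD = 3.750000 mm
CU = (1 - 3.750000/12.500000)*100

70.0000 %


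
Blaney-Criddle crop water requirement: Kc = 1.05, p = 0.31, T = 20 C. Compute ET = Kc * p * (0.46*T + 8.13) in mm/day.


ET = Kc * p * (0.46*T + 8.13)
ET = 1.05 * 0.31 * (0.46*20 + 8.13)
ET = 1.05 * 0.31 * 17.3300

5.6409 mm/day


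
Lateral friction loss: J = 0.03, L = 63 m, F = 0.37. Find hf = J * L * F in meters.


hf = J * L * F = 0.03 * 63 * 0.37 = 0.6993 m

0.6993 m


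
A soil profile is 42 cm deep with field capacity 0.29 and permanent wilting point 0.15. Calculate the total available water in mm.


AWC = (FC - PWP) * d * 10
AWC = (0.29 - 0.15) * 42 * 10
AWC = 0.1400 * 42 * 10

58.8000 mm


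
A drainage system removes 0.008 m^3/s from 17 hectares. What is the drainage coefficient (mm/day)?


DC = Q * 86400 / (A * 10000) * 1000
DC = 0.008 * 86400 / (17 * 10000) * 1000
DC = 691200.0000 / 170000

4.0659 mm/day


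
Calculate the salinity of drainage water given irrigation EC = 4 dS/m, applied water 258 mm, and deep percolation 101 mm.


EC_dw = EC_iw * D_iw / D_dw
EC_dw = 4 * 258 / 101
EC_dw = 1032 / 101

10.2178 dS/m


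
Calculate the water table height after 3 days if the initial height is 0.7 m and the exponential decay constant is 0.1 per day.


m = m0 * exp(-k*t)
m = 0.7 * exp(-0.1 * 3)
m = 0.7 * exp(-0.3000)

0.5186 m


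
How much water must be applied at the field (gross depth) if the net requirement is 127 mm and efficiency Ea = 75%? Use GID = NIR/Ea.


Ea = 75% = 0.75
GID = NIR / Ea = 127 / 0.75 = 169.3333 mm

169.3333 mm


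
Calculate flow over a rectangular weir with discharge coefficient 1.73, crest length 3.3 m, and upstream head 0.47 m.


Q = C * L * H^(3/2) = 1.73 * 3.3 * 0.47^1.5 = 1.73 * 3.3 * 0.322216

1.8395 m^3/s


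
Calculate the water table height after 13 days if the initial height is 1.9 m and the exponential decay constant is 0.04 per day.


m = m0 * exp(-k*t)
m = 1.9 * exp(-0.04 * 13)
m = 1.9 * exp(-0.5200)

1.1296 m


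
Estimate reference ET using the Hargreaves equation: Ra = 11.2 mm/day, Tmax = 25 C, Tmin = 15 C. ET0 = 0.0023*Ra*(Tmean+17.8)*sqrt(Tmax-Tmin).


Tmean = (Tmax + Tmin)/2 = (25 + 15)/2 = 20.0
ET0 = 0.0023 * 11.2 * (20.0 + 17.8) * sqrt(25 - 15)
ET0 = 0.0023 * 11.2 * 37.8 * 3.162278

3.0792 mm/day


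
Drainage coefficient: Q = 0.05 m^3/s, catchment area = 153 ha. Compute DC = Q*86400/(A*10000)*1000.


DC = Q * 86400 / (A * 10000) * 1000
DC = 0.05 * 86400 / (153 * 10000) * 1000
DC = 4320000.0000 / 1530000

2.8235 mm/day


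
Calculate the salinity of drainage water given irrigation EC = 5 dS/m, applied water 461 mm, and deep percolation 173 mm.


EC_dw = EC_iw * D_iw / D_dw
EC_dw = 5 * 461 / 173
EC_dw = 2305 / 173

13.3237 dS/m
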